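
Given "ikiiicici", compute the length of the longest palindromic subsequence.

One longest palindromic subsequence is iiiiii (positions 1,3,4,5,7,9); it reads the same forward and backward, and the interval DP gives dp[1][9] = 6.

6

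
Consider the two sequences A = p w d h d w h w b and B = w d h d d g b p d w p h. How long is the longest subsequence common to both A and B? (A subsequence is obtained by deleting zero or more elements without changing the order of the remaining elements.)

6

Backtracking the LCS table gives one alignment: w (A2,B1) → d (A3,B2) → h (A4,B3) → d (A5,B9) → w (A6,B10) → h (A7,B12).
So the longest common subsequence has length 6.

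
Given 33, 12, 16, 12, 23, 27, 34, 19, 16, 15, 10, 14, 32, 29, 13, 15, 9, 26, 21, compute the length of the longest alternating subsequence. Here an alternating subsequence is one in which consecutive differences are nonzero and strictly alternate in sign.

Track the best alternating length ending on an up-step vs a down-step at each position: up/down = 1/1, 1/2, 3/2, 1/4, 5/2, 5/2, 5/1, 5/6, 5/6, 5/6, 1/6, 7/6, 7/6, 7/8, 7/8, 9/8, 1/10, 11/8, 11/12.
The maximum over both is 12; one such subsequence is 33, 12, 16, 12, 23, 10, 14, 13, 15, 9, 26, 21.

12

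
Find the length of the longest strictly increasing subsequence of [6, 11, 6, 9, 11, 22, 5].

4

Scanning left to right, the best length ending at each element is: 6→1, 11→2, 6→1, 9→2, 11→3, 22→4, 5→1.
So the longest increasing subsequence has length 4, e.g. 6, 9, 11, 22.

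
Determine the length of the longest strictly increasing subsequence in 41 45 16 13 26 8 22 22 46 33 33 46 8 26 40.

Let dp[i] be the longest increasing subsequence ending at position i. Then dp = [1, 2, 1, 1, 2, 1, 2, 2, 3, 3, 3, 4, 1, 3, 4].
The maximum is 4; one witness is 16, 26, 33, 46 at positions 3,5,10,12.

4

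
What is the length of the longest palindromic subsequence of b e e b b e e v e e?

One longest palindromic subsequence is eeeeee (positions 2,3,6,7,9,10); it reads the same forward and backward, and the interval DP gives dp[1][10] = 6.

6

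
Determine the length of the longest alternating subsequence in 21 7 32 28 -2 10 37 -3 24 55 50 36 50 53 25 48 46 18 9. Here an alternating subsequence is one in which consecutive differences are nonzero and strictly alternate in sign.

12

Track the best alternating length ending on an up-step vs a down-step at each position: up/down = 1/1, 1/2, 3/1, 3/4, 1/4, 5/4, 5/1, 1/6, 7/6, 7/1, 7/8, 7/8, 9/8, 9/8, 7/10, 11/10, 11/12, 7/12, 7/12.
The maximum over both is 12; one such subsequence is 21, 7, 32, -2, 10, -3, 55, 36, 50, 25, 48, 46.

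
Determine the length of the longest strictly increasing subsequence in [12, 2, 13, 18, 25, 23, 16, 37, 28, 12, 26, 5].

One longest increasing subsequence is 12, 13, 18, 25, 37 (positions 1,3,4,5,8), of length 5; no longer one exists.

5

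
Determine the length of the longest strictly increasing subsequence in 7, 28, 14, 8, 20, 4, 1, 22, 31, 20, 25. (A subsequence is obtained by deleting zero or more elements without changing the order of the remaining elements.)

Scanning left to right, the best length ending at each element is: 7→1, 28→2, 14→2, 8→2, 20→3, 4→1, 1→1, 22→4, 31→5, 20→3, 25→5.
So the longest increasing subsequence has length 5, e.g. 7, 14, 20, 22, 31.

5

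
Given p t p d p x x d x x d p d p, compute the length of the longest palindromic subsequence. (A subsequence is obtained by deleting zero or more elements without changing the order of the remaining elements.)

Using dp[i][j] = 2 + dp[i+1][j−1] if the ends match, else max(dp[i+1][j], dp[i][j−1]):
dp[1][14] = 11. A witness is pdpxxdxxpdp at positions 1,4,5,6,7,8,9,10,12,13,14.

11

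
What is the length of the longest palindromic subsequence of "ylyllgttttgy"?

Using dp[i][j] = 2 + dp[i+1][j−1] if the ends match, else max(dp[i+1][j], dp[i][j−1]):
dp[1][12] = 8. A witness is ygttttgy at positions 1,6,7,8,9,10,11,12.

8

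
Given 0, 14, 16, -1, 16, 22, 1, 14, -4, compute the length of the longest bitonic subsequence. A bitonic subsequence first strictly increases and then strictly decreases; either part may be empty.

6

One longest bitonic subsequence is 0, 14, 16, 22, 14, -4 (positions 1,2,3,6,8,9): it rises to 22 then falls. Length 6 is optimal.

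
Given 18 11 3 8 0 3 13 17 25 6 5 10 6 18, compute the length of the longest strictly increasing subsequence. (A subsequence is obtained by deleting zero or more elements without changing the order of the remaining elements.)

Let dp[i] be the longest increasing subsequence ending at position i. Then dp = [1, 1, 1, 2, 1, 2, 3, 4, 5, 3, 3, 4, 4, 5].
The maximum is 5; one witness is 3, 8, 13, 17, 25 at positions 3,4,7,8,9.

5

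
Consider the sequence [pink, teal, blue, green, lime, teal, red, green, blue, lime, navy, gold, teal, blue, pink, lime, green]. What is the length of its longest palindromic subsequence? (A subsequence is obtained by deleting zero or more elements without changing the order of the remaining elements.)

9

One longest palindromic subsequence is pink teal blue green red green blue teal pink (positions 1,2,3,4,7,8,9,13,15); it reads the same forward and backward, and the interval DP gives dp[1][17] = 9.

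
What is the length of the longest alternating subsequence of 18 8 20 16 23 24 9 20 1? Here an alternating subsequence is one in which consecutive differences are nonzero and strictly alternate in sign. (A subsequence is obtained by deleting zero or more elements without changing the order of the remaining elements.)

8

A longest alternating subsequence is 18, 8, 20, 16, 23, 9, 20, 1 (positions 1,2,3,4,5,7,8,9); its 7 consecutive differences strictly alternate in sign, and length 8 is optimal.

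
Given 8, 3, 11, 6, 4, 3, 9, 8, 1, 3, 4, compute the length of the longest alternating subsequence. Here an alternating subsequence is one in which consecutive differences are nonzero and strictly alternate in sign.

7

A longest alternating subsequence is 8, 3, 11, 6, 9, 1, 3 (positions 1,2,3,4,7,9,10); its 6 consecutive differences strictly alternate in sign, and length 7 is optimal.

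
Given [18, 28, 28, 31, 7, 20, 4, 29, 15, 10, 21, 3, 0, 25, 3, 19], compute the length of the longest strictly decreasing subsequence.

6

Let dp[i] be the longest decreasing subsequence ending at position i. Then dp = [1, 1, 1, 1, 2, 2, 3, 2, 3, 4, 3, 5, 6, 3, 5, 4].
The maximum is 6; one witness is 28, 20, 15, 10, 3, 0 at positions 2,6,9,10,12,13.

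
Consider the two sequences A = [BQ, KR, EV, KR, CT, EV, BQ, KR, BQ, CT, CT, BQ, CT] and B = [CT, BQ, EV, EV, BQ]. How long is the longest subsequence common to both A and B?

Backtracking the LCS table gives one alignment: BQ (A1,B2) → EV (A3,B3) → EV (A6,B4) → BQ (A12,B5).
So the longest common subsequence has length 4.

4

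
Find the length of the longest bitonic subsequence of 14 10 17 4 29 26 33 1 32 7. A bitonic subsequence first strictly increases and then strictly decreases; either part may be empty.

6

Let inc[i] be the LIS ending at i and dec[i] the longest strictly decreasing subsequence starting at i. inc = [1, 1, 2, 1, 3, 3, 4, 1, 4, 2], dec = [4, 3, 3, 2, 3, 2, 3, 1, 2, 1].
max_i inc[i]+dec[i]−1 = 6, with one witness 14, 17, 29, 33, 32, 7.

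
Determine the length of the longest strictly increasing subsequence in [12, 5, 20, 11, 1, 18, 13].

3

Scanning left to right, the best length ending at each element is: 12→1, 5→1, 20→2, 11→2, 1→1, 18→3, 13→3.
So the longest increasing subsequence has length 3, e.g. 5, 11, 18.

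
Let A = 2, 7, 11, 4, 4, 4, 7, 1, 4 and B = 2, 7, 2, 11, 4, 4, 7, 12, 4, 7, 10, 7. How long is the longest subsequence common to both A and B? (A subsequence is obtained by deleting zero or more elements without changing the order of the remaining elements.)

7

A longest common subsequence is 2, 7, 11, 4, 4, 4, 7 (length 7); the LCS DP confirms no longer common subsequence exists.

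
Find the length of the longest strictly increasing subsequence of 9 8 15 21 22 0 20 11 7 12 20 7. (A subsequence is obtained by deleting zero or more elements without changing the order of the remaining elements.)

4

Scanning left to right, the best length ending at each element is: 9→1, 8→1, 15→2, 21→3, 22→4, 0→1, 20→3, 11→2, 7→2, 12→3, 20→4, 7→2.
So the longest increasing subsequence has length 4, e.g. 9, 15, 21, 22.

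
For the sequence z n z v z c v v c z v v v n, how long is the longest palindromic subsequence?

Using dp[i][j] = 2 + dp[i+1][j−1] if the ends match, else max(dp[i+1][j], dp[i][j−1]):
dp[1][14] = 10. A witness is nvzcvvczvn at positions 2,4,5,6,7,8,9,10,13,14.

10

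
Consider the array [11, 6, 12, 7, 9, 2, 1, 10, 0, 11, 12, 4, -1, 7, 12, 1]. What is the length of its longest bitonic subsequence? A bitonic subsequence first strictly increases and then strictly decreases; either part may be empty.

8

One longest bitonic subsequence is 6, 7, 9, 10, 11, 12, 7, 1 (positions 2,4,5,8,10,11,14,16): it rises to 12 then falls. Length 8 is optimal.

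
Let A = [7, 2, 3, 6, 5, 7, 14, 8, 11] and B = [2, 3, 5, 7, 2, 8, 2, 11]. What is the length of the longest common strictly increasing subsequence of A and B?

For each value that appears in both, track the longest common increasing run ending there.
The best achievable length is 6; one witness is 2, 3, 5, 7, 8, 11 (A-positions 2,3,5,6,8,9, B-positions 1,2,3,4,6,8).

6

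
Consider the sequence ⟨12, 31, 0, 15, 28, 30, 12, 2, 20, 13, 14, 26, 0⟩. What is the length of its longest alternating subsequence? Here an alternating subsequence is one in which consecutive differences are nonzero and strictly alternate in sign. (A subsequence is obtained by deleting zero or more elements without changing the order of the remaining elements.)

Track the best alternating length ending on an up-step vs a down-step at each position: up/down = 1/1, 2/1, 1/3, 4/3, 4/3, 4/3, 4/5, 4/5, 6/5, 6/7, 8/7, 8/5, 1/9.
The maximum over both is 9; one such subsequence is 12, 31, 0, 15, 12, 20, 13, 14, 0.

9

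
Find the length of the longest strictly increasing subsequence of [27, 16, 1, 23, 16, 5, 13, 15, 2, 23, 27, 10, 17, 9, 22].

Let dp[i] be the longest increasing subsequence ending at position i. Then dp = [1, 1, 1, 2, 2, 2, 3, 4, 2, 5, 6, 3, 5, 3, 6].
The maximum is 6; one witness is 1, 5, 13, 15, 23, 27 at positions 3,6,7,8,10,11.

6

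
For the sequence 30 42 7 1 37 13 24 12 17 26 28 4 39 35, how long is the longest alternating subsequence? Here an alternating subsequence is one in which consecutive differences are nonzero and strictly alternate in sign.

11

Track the best alternating length ending on an up-step vs a down-step at each position: up/down = 1/1, 2/1, 1/3, 1/3, 4/3, 4/5, 6/5, 4/7, 8/7, 8/5, 8/5, 4/9, 10/3, 10/11.
The maximum over both is 11; one such subsequence is 30, 42, 7, 37, 13, 24, 12, 17, 4, 39, 35.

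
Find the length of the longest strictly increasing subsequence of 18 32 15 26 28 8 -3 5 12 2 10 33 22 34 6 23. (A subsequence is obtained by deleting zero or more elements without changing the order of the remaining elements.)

5

Let dp[i] be the longest increasing subsequence ending at position i. Then dp = [1, 2, 1, 2, 3, 1, 1, 2, 3, 2, 3, 4, 4, 5, 3, 5].
The maximum is 5; one witness is 18, 26, 28, 33, 34 at positions 1,4,5,12,14.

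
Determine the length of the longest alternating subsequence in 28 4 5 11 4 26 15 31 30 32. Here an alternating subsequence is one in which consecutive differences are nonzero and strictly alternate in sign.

9

A longest alternating subsequence is 28, 4, 5, 4, 26, 15, 31, 30, 32 (positions 1,2,3,5,6,7,8,9,10); its 8 consecutive differences strictly alternate in sign, and length 9 is optimal.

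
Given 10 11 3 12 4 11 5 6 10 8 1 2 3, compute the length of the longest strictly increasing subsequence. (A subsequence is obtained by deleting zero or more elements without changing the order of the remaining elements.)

5

Let dp[i] be the longest increasing subsequence ending at position i. Then dp = [1, 2, 1, 3, 2, 3, 3, 4, 5, 5, 1, 2, 3].
The maximum is 5; one witness is 3, 4, 5, 6, 10 at positions 3,5,7,8,9.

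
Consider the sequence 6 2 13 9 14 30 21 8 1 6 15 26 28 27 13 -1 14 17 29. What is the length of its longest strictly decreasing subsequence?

Let dp[i] be the longest decreasing subsequence ending at position i. Then dp = [1, 2, 1, 2, 1, 1, 2, 3, 4, 4, 3, 2, 2, 3, 4, 5, 4, 4, 2].
The maximum is 5; one witness is 13, 9, 8, 1, -1 at positions 3,4,8,9,16.

5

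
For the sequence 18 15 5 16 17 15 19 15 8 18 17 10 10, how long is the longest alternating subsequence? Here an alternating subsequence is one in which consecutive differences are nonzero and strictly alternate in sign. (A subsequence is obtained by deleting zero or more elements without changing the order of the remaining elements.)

8

Track the best alternating length ending on an up-step vs a down-step at each position: up/down = 1/1, 1/2, 1/2, 3/2, 3/2, 3/4, 5/1, 3/6, 3/6, 7/6, 7/8, 7/8, 7/8.
The maximum over both is 8; one such subsequence is 18, 15, 16, 15, 19, 15, 18, 17.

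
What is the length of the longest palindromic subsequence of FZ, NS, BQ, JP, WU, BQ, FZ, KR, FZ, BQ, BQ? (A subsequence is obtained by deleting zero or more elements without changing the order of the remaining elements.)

7

One longest palindromic subsequence is BQ BQ FZ KR FZ BQ BQ (positions 3,6,7,8,9,10,11); it reads the same forward and backward, and the interval DP gives dp[1][11] = 7.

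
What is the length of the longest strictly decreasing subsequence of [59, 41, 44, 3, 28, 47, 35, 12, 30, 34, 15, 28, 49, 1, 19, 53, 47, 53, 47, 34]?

6

Scanning left to right, the best length ending at each element is: 59→1, 41→2, 44→2, 3→3, 28→3, 47→2, 35→3, 12→4, 30→4, 34→4, 15→5, 28→5, 49→2, 1→6, 19→6, 53→2, 47→3, 53→2, 47→3, 34→4.
So the longest decreasing subsequence has length 6, e.g. 59, 41, 35, 30, 15, 1.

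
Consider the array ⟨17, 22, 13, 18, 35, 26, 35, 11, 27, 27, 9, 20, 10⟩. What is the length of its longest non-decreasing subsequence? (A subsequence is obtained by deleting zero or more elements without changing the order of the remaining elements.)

5

Let dp[i] be the longest non-decreasing subsequence ending at position i. Then dp = [1, 2, 1, 2, 3, 3, 4, 1, 4, 5, 1, 3, 2].
The maximum is 5; one witness is 17, 22, 26, 27, 27 at positions 1,2,6,9,10.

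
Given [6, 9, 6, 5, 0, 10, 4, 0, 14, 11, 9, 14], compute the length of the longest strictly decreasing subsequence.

5

Let dp[i] be the longest decreasing subsequence ending at position i. Then dp = [1, 1, 2, 3, 4, 1, 4, 5, 1, 2, 3, 1].
The maximum is 5; one witness is 9, 6, 5, 4, 0 at positions 2,3,4,7,8.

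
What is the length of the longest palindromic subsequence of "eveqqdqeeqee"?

Using dp[i][j] = 2 + dp[i+1][j−1] if the ends match, else max(dp[i+1][j], dp[i][j−1]):
dp[1][12] = 9. A witness is eeqqdqqee at positions 1,3,4,5,6,7,10,11,12.

9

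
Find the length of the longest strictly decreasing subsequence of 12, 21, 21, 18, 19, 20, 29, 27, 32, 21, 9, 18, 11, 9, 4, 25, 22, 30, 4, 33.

7

Let dp[i] be the longest decreasing subsequence ending at position i. Then dp = [1, 1, 1, 2, 2, 2, 1, 2, 1, 3, 4, 4, 5, 6, 7, 3, 4, 2, 7, 1].
The maximum is 7; one witness is 29, 27, 21, 18, 11, 9, 4 at positions 7,8,10,12,13,14,15.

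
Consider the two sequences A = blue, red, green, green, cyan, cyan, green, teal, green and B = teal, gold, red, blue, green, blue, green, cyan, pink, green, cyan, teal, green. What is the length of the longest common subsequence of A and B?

A longest common subsequence is blue, green, green, cyan, cyan, teal, green (length 7); the LCS DP confirms no longer common subsequence exists.

7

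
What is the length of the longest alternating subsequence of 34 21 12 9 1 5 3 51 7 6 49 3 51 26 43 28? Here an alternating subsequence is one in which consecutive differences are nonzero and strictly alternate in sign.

A longest alternating subsequence is 34, 1, 5, 3, 51, 7, 49, 3, 51, 26, 43, 28 (positions 1,5,6,7,8,9,11,12,13,14,15,16); its 11 consecutive differences strictly alternate in sign, and length 12 is optimal.

12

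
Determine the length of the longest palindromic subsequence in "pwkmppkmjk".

6

One longest palindromic subsequence is kmppmk (positions 3,4,5,6,8,10); it reads the same forward and backward, and the interval DP gives dp[1][10] = 6.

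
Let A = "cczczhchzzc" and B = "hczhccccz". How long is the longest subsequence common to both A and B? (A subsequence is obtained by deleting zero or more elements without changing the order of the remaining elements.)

5

Backtracking the LCS table gives one alignment: c (A1,B5) → c (A2,B6) → c (A4,B7) → c (A7,B8) → z (A10,B9).
So the longest common subsequence has length 5.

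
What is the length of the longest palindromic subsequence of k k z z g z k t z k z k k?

9

One longest palindromic subsequence is kkzkzkzkk (positions 1,2,3,7,9,10,11,12,13); it reads the same forward and backward, and the interval DP gives dp[1][13] = 9.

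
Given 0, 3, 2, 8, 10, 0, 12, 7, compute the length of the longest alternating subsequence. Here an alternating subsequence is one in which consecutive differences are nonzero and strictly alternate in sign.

7

Track the best alternating length ending on an up-step vs a down-step at each position: up/down = 1/1, 2/1, 2/3, 4/1, 4/1, 1/5, 6/1, 6/7.
The maximum over both is 7; one such subsequence is 0, 3, 2, 8, 0, 12, 7.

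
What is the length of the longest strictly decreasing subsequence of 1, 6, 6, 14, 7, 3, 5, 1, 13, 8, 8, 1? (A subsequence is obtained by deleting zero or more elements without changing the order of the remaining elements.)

One longest decreasing subsequence is 14, 7, 3, 1 (positions 4,5,6,8), of length 4; no longer one exists.

4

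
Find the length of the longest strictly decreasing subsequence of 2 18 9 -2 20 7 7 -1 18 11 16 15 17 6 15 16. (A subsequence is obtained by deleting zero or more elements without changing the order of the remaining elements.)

Scanning left to right, the best length ending at each element is: 2→1, 18→1, 9→2, -2→3, 20→1, 7→3, 7→3, -1→4, 18→2, 11→3, 16→3, 15→4, 17→3, 6→5, 15→4, 16→4.
So the longest decreasing subsequence has length 5, e.g. 20, 18, 16, 15, 6.

5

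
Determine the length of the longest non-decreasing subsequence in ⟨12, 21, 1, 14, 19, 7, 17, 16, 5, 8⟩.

One longest non-decreasing subsequence is 12, 14, 19 (positions 1,4,5), of length 3; no longer one exists.

3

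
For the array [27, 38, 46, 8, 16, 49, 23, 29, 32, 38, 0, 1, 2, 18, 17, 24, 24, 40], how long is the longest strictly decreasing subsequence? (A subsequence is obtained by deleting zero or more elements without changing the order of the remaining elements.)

4

Let dp[i] be the longest decreasing subsequence ending at position i. Then dp = [1, 1, 1, 2, 2, 1, 2, 2, 2, 2, 3, 3, 3, 3, 4, 3, 3, 2].
The maximum is 4; one witness is 27, 23, 18, 17 at positions 1,7,14,15.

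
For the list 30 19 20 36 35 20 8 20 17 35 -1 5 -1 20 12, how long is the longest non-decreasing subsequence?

Let dp[i] be the longest non-decreasing subsequence ending at position i. Then dp = [1, 1, 2, 3, 3, 3, 1, 4, 2, 5, 1, 2, 2, 5, 3].
The maximum is 5; one witness is 19, 20, 20, 20, 35 at positions 2,3,6,8,10.

5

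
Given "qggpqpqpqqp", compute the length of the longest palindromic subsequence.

7

One longest palindromic subsequence is pqqpqqp (positions 4,5,7,8,9,10,11); it reads the same forward and backward, and the interval DP gives dp[1][11] = 7.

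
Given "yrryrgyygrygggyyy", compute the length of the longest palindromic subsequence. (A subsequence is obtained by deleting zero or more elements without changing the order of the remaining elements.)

10

Using dp[i][j] = 2 + dp[i+1][j−1] if the ends match, else max(dp[i+1][j], dp[i][j−1]):
dp[1][17] = 10. A witness is yyyggggyyy at positions 1,4,7,9,12,13,14,15,16,17.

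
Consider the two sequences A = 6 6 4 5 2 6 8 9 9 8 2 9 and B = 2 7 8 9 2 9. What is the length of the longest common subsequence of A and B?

Backtracking the LCS table gives one alignment: 2 (A5,B1) → 8 (A7,B3) → 9 (A9,B4) → 2 (A11,B5) → 9 (A12,B6).
So the longest common subsequence has length 5.

5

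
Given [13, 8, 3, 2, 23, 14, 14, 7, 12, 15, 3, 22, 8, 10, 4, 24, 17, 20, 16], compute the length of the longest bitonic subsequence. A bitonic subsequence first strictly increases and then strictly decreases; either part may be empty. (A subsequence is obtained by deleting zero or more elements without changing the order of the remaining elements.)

Let inc[i] be the LIS ending at i and dec[i] the longest strictly decreasing subsequence starting at i. inc = [1, 1, 1, 1, 2, 2, 2, 2, 3, 4, 2, 5, 3, 4, 3, 6, 5, 6, 5], dec = [4, 3, 2, 1, 5, 4, 4, 2, 3, 3, 1, 3, 2, 2, 1, 3, 2, 2, 1].
max_i inc[i]+dec[i]−1 = 8, with one witness 3, 7, 12, 15, 22, 24, 20, 16.

8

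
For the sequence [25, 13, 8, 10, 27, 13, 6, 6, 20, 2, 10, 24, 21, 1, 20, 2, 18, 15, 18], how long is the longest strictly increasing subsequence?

5

Let dp[i] be the longest increasing subsequence ending at position i. Then dp = [1, 1, 1, 2, 3, 3, 1, 1, 4, 1, 2, 5, 5, 1, 4, 2, 4, 4, 5].
The maximum is 5; one witness is 8, 10, 13, 20, 24 at positions 3,4,6,9,12.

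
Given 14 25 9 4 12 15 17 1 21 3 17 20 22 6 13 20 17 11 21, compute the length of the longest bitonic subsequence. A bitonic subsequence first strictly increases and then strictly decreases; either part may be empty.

9

Let inc[i] be the LIS ending at i and dec[i] the longest strictly decreasing subsequence starting at i. inc = [1, 2, 1, 1, 2, 3, 4, 1, 5, 2, 4, 5, 6, 3, 4, 5, 5, 4, 6], dec = [4, 5, 3, 2, 2, 3, 3, 1, 4, 1, 3, 3, 4, 1, 2, 3, 2, 1, 1].
max_i inc[i]+dec[i]−1 = 9, with one witness 9, 12, 15, 17, 21, 22, 20, 17, 11.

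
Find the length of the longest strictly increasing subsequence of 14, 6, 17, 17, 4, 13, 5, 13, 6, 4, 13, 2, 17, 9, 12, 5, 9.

Let dp[i] be the longest increasing subsequence ending at position i. Then dp = [1, 1, 2, 2, 1, 2, 2, 3, 3, 1, 4, 1, 5, 4, 5, 2, 4].
The maximum is 5; one witness is 4, 5, 6, 13, 17 at positions 5,7,9,11,13.

5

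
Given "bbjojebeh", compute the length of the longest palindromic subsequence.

5

One longest palindromic subsequence is bjojb (positions 2,3,4,5,7); it reads the same forward and backward, and the interval DP gives dp[1][9] = 5.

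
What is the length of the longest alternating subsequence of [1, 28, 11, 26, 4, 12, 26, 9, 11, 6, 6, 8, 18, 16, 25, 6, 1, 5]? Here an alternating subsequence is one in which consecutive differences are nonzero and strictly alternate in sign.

14

A longest alternating subsequence is 1, 28, 11, 26, 4, 12, 9, 11, 6, 18, 16, 25, 1, 5 (positions 1,2,3,4,5,6,8,9,10,13,14,15,17,18); its 13 consecutive differences strictly alternate in sign, and length 14 is optimal.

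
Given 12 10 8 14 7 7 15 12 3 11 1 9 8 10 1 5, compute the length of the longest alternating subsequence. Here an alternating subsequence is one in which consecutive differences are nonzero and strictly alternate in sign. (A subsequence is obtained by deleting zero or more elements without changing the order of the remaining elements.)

Track the best alternating length ending on an up-step vs a down-step at each position: up/down = 1/1, 1/2, 1/2, 3/1, 1/4, 1/4, 5/1, 5/6, 1/6, 7/6, 1/8, 9/8, 9/10, 11/8, 1/12, 13/12.
The maximum over both is 13; one such subsequence is 12, 10, 14, 7, 15, 3, 11, 1, 9, 8, 10, 1, 5.

13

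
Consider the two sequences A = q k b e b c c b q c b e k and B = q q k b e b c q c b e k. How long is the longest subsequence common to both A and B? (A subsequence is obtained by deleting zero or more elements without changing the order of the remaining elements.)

11

Backtracking the LCS table gives one alignment: q (A1,B2) → k (A2,B3) → b (A3,B4) → e (A4,B5) → b (A5,B6) → c (A7,B7) → q (A9,B8) → c (A10,B9) → b (A11,B10) → e (A12,B11) → k (A13,B12).
So the longest common subsequence has length 11.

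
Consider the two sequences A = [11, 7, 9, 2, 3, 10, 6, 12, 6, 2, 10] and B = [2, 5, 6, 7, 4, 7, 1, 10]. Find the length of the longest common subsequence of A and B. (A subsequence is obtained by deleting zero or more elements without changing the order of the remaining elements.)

3

Backtracking the LCS table gives one alignment: 2 (A4,B1) → 6 (A7,B3) → 10 (A11,B8).
So the longest common subsequence has length 3.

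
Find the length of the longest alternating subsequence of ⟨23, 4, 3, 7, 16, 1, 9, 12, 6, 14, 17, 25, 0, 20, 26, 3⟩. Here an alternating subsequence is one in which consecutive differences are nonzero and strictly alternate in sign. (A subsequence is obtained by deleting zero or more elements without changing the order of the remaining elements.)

Track the best alternating length ending on an up-step vs a down-step at each position: up/down = 1/1, 1/2, 1/2, 3/2, 3/2, 1/4, 5/4, 5/4, 5/6, 7/4, 7/2, 7/1, 1/8, 9/8, 9/1, 9/10.
The maximum over both is 10; one such subsequence is 23, 4, 7, 1, 9, 6, 14, 0, 20, 3.

10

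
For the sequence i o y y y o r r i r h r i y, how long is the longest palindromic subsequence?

7

One longest palindromic subsequence is yirhriy (positions 3,9,10,11,12,13,14); it reads the same forward and backward, and the interval DP gives dp[1][14] = 7.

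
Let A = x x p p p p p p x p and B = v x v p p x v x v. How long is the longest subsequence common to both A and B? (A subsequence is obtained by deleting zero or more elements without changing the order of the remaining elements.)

A longest common subsequence is xppx (length 4); the LCS DP confirms no longer common subsequence exists.

4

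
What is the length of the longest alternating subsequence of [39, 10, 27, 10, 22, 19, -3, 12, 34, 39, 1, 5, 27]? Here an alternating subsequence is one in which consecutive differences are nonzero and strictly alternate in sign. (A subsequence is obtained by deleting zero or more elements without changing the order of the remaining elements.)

9

A longest alternating subsequence is 39, 10, 27, 10, 22, -3, 12, 1, 5 (positions 1,2,3,4,5,7,8,11,12); its 8 consecutive differences strictly alternate in sign, and length 9 is optimal.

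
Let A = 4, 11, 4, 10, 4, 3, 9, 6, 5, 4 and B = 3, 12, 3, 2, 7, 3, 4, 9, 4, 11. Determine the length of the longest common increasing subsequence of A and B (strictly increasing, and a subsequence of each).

A longest common strictly increasing subsequence is 3, 4 (length 2); it appears in order in both A and B, and no longer such subsequence exists.

2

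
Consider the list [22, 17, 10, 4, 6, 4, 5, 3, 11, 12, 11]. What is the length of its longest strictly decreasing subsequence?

6

Scanning left to right, the best length ending at each element is: 22→1, 17→2, 10→3, 4→4, 6→4, 4→5, 5→5, 3→6, 11→3, 12→3, 11→4.
So the longest decreasing subsequence has length 6, e.g. 22, 17, 10, 6, 4, 3.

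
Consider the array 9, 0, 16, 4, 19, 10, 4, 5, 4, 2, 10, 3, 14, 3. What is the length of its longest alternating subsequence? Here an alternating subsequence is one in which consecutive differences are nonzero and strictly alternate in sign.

12

Track the best alternating length ending on an up-step vs a down-step at each position: up/down = 1/1, 1/2, 3/1, 3/4, 5/1, 5/6, 3/6, 7/6, 3/8, 3/8, 9/6, 9/10, 11/6, 9/12.
The maximum over both is 12; one such subsequence is 9, 0, 16, 4, 19, 4, 5, 4, 10, 3, 14, 3.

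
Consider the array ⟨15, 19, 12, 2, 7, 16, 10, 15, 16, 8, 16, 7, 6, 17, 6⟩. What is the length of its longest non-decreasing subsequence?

7

Let dp[i] be the longest non-decreasing subsequence ending at position i. Then dp = [1, 2, 1, 1, 2, 3, 3, 4, 5, 3, 6, 3, 2, 7, 3].
The maximum is 7; one witness is 2, 7, 10, 15, 16, 16, 17 at positions 4,5,7,8,9,11,14.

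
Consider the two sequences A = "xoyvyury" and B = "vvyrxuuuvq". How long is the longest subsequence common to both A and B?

A longest common subsequence is vyu (length 3); the LCS DP confirms no longer common subsequence exists.

3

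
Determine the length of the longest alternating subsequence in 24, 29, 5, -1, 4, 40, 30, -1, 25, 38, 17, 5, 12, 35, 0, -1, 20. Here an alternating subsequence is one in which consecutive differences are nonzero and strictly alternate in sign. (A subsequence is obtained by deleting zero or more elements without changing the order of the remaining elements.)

10

A longest alternating subsequence is 24, 29, -1, 4, -1, 25, 5, 12, 0, 20 (positions 1,2,4,5,8,9,12,13,15,17); its 9 consecutive differences strictly alternate in sign, and length 10 is optimal.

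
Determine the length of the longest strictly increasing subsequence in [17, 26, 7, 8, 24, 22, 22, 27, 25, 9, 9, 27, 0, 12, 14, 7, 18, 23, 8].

Scanning left to right, the best length ending at each element is: 17→1, 26→2, 7→1, 8→2, 24→3, 22→3, 22→3, 27→4, 25→4, 9→3, 9→3, 27→5, 0→1, 12→4, 14→5, 7→2, 18→6, 23→7, 8→3.
So the longest increasing subsequence has length 7, e.g. 7, 8, 9, 12, 14, 18, 23.

7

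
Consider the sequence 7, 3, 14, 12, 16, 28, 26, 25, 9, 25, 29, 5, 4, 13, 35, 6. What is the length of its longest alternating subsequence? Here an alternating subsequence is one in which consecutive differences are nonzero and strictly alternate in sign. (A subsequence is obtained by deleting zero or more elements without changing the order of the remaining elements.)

10

Track the best alternating length ending on an up-step vs a down-step at each position: up/down = 1/1, 1/2, 3/1, 3/4, 5/1, 5/1, 5/6, 5/6, 3/6, 7/6, 7/1, 3/8, 3/8, 9/8, 9/1, 9/10.
The maximum over both is 10; one such subsequence is 7, 3, 14, 12, 16, 9, 25, 5, 13, 6.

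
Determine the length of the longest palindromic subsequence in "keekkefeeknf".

8

Using dp[i][j] = 2 + dp[i+1][j−1] if the ends match, else max(dp[i+1][j], dp[i][j−1]):
dp[1][12] = 8. A witness is keekkeek at positions 1,2,3,4,5,8,9,10.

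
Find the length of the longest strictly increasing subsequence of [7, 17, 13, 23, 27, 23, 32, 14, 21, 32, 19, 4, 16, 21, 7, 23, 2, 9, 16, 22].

Let dp[i] be the longest increasing subsequence ending at position i. Then dp = [1, 2, 2, 3, 4, 3, 5, 3, 4, 5, 4, 1, 4, 5, 2, 6, 1, 3, 4, 6].
The maximum is 6; one witness is 7, 13, 14, 19, 21, 23 at positions 1,3,8,11,14,16.

6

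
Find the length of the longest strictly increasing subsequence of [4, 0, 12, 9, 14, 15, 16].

5

One longest increasing subsequence is 4, 12, 14, 15, 16 (positions 1,3,5,6,7), of length 5; no longer one exists.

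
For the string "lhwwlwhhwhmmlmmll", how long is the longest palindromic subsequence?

9

One longest palindromic subsequence is llmmlmmll (positions 1,5,11,12,13,14,15,16,17); it reads the same forward and backward, and the interval DP gives dp[1][17] = 9.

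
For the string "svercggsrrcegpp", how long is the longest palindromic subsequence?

6

Using dp[i][j] = 2 + dp[i+1][j−1] if the ends match, else max(dp[i+1][j], dp[i][j−1]):
dp[1][15] = 6. A witness is ecrrce at positions 3,5,9,10,11,12.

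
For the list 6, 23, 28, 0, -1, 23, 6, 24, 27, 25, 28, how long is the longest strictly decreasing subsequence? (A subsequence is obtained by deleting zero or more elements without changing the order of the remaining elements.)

3

Let dp[i] be the longest decreasing subsequence ending at position i. Then dp = [1, 1, 1, 2, 3, 2, 3, 2, 2, 3, 1].
The maximum is 3; one witness is 6, 0, -1 at positions 1,4,5.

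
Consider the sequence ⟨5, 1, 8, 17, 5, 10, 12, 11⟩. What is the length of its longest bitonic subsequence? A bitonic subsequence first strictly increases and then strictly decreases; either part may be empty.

5

One longest bitonic subsequence is 5, 8, 17, 12, 11 (positions 1,3,4,7,8): it rises to 17 then falls. Length 5 is optimal.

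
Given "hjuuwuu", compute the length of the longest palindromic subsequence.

5

Using dp[i][j] = 2 + dp[i+1][j−1] if the ends match, else max(dp[i+1][j], dp[i][j−1]):
dp[1][7] = 5. A witness is uuwuu at positions 3,4,5,6,7.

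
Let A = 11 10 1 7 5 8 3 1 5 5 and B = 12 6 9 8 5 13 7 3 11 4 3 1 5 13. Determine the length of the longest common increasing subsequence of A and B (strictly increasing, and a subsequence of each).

A longest common strictly increasing subsequence is 1, 5 (length 2); it appears in order in both A and B, and no longer such subsequence exists.

2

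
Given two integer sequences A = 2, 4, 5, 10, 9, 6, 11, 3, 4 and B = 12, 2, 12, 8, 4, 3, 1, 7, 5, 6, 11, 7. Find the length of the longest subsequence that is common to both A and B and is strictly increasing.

A longest common strictly increasing subsequence is 2, 4, 5, 6, 11 (length 5); it appears in order in both A and B, and no longer such subsequence exists.

5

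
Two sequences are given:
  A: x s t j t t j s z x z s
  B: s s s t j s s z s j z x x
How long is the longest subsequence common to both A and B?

Backtracking the LCS table gives one alignment: s (A2,B3) → t (A3,B4) → j (A4,B5) → j (A7,B10) → z (A9,B11) → x (A10,B13).
So the longest common subsequence has length 6.

6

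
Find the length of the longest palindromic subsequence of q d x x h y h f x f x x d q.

11

Using dp[i][j] = 2 + dp[i+1][j−1] if the ends match, else max(dp[i+1][j], dp[i][j−1]):
dp[1][14] = 11. A witness is qdxxfxfxxdq at positions 1,2,3,4,8,9,10,11,12,13,14.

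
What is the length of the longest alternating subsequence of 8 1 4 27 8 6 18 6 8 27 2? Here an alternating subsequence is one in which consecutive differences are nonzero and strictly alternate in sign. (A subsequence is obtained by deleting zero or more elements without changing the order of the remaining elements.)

8

Track the best alternating length ending on an up-step vs a down-step at each position: up/down = 1/1, 1/2, 3/2, 3/1, 3/4, 3/4, 5/4, 3/6, 7/6, 7/1, 3/8.
The maximum over both is 8; one such subsequence is 8, 1, 27, 8, 18, 6, 8, 2.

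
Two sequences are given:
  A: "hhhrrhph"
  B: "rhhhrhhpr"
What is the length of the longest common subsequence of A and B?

Backtracking the LCS table gives one alignment: h (A1,B2) → h (A2,B3) → h (A3,B4) → r (A4,B5) → h (A6,B7) → p (A7,B8).
So the longest common subsequence has length 6.

6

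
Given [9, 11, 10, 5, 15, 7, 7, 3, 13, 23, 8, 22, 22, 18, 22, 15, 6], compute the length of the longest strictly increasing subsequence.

Scanning left to right, the best length ending at each element is: 9→1, 11→2, 10→2, 5→1, 15→3, 7→2, 7→2, 3→1, 13→3, 23→4, 8→3, 22→4, 22→4, 18→4, 22→5, 15→4, 6→2.
So the longest increasing subsequence has length 5, e.g. 9, 11, 15, 18, 22.

5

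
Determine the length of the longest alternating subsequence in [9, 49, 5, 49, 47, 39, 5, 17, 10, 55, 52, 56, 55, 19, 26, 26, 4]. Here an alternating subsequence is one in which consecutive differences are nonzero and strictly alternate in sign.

13

A longest alternating subsequence is 9, 49, 5, 49, 5, 17, 10, 55, 52, 56, 19, 26, 4 (positions 1,2,3,4,7,8,9,10,11,12,14,15,17); its 12 consecutive differences strictly alternate in sign, and length 13 is optimal.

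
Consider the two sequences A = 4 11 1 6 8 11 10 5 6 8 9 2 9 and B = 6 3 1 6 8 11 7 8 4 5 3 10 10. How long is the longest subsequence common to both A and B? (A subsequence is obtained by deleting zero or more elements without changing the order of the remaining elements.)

5

Backtracking the LCS table gives one alignment: 1 (A3,B3) → 6 (A4,B4) → 8 (A5,B5) → 11 (A6,B6) → 10 (A7,B13).
So the longest common subsequence has length 5.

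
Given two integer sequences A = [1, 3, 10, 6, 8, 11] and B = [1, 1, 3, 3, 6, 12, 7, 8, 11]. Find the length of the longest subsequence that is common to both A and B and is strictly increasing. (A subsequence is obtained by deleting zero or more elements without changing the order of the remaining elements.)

5

For each value that appears in both, track the longest common increasing run ending there.
The best achievable length is 5; one witness is 1, 3, 6, 8, 11 (A-positions 1,2,4,5,6, B-positions 1,3,5,8,9).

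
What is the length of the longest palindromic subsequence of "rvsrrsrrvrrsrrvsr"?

One longest palindromic subsequence is rsrrsrrvrrsrrsr (positions 1,3,4,5,6,7,8,9,10,11,12,13,14,16,17); it reads the same forward and backward, and the interval DP gives dp[1][17] = 15.

15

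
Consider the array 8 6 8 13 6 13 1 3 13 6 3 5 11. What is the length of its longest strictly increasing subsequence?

4

Scanning left to right, the best length ending at each element is: 8→1, 6→1, 8→2, 13→3, 6→1, 13→3, 1→1, 3→2, 13→3, 6→3, 3→2, 5→3, 11→4.
So the longest increasing subsequence has length 4, e.g. 1, 3, 6, 11.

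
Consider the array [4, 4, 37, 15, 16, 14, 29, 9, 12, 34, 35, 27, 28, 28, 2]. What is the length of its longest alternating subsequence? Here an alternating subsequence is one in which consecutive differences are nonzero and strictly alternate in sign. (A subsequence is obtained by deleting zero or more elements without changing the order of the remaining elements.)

11

Track the best alternating length ending on an up-step vs a down-step at each position: up/down = 1/1, 1/1, 2/1, 2/3, 4/3, 2/5, 6/3, 2/7, 8/7, 8/3, 8/3, 8/9, 10/9, 10/9, 1/11.
The maximum over both is 11; one such subsequence is 4, 37, 15, 16, 14, 29, 9, 34, 27, 28, 2.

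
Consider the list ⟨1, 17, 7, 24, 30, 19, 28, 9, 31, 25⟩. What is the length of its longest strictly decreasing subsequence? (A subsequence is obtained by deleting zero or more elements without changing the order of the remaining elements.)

One longest decreasing subsequence is 24, 19, 9 (positions 4,6,8), of length 3; no longer one exists.

3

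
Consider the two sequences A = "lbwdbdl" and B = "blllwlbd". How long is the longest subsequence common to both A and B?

4

A longest common subsequence is lwbd (length 4); the LCS DP confirms no longer common subsequence exists.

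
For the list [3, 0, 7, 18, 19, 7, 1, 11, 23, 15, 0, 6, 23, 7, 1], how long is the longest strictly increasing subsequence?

5

Let dp[i] be the longest increasing subsequence ending at position i. Then dp = [1, 1, 2, 3, 4, 2, 2, 3, 5, 4, 1, 3, 5, 4, 2].
The maximum is 5; one witness is 3, 7, 18, 19, 23 at positions 1,3,4,5,9.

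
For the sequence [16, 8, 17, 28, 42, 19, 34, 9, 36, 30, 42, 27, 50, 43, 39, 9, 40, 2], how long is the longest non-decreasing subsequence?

7

Scanning left to right, the best length ending at each element is: 16→1, 8→1, 17→2, 28→3, 42→4, 19→3, 34→4, 9→2, 36→5, 30→4, 42→6, 27→4, 50→7, 43→7, 39→6, 9→3, 40→7, 2→1.
So the longest non-decreasing subsequence has length 7, e.g. 16, 17, 28, 34, 36, 42, 50.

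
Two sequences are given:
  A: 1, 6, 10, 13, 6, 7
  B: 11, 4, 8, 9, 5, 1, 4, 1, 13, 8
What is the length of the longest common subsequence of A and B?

2

A longest common subsequence is 1, 13 (length 2); the LCS DP confirms no longer common subsequence exists.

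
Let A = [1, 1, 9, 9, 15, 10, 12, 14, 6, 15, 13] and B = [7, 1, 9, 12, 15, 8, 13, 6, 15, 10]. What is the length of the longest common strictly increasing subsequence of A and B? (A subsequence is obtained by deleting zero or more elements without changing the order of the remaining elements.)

A longest common strictly increasing subsequence is 1, 9, 12, 15 (length 4); it appears in order in both A and B, and no longer such subsequence exists.

4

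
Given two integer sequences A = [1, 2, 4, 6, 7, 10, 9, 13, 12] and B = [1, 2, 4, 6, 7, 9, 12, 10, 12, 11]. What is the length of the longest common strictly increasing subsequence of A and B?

7

A longest common strictly increasing subsequence is 1, 2, 4, 6, 7, 9, 12 (length 7); it appears in order in both A and B, and no longer such subsequence exists.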